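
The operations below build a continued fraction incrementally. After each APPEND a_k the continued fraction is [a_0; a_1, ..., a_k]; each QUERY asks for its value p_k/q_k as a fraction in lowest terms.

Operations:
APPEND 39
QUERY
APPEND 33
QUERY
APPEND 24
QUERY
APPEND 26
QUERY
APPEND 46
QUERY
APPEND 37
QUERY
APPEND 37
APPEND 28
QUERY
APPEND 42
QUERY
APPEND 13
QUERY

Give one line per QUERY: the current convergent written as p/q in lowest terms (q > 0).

39/1
1288/33
30951/793
806014/20651
37107595/950739
1373787029/35197994
1425656161733/36526940470
59928426020454/1535434776257
780495194427635/19997179031811

APPEND 39: p_0 = 39·1 + 0 = 39, q_0 = 39·0 + 1 = 1 → 39/1
APPEND 33: p_1 = 33·39 + 1 = 1288, q_1 = 33·1 + 0 = 33 → 1288/33
APPEND 24: p_2 = 24·1288 + 39 = 30951, q_2 = 24·33 + 1 = 793 → 30951/793
APPEND 26: p_3 = 26·30951 + 1288 = 806014, q_3 = 26·793 + 33 = 20651 → 806014/20651
APPEND 46: p_4 = 46·806014 + 30951 = 37107595, q_4 = 46·20651 + 793 = 950739 → 37107595/950739
APPEND 37: p_5 = 37·37107595 + 806014 = 1373787029, q_5 = 37·950739 + 20651 = 35197994 → 1373787029/35197994
APPEND 37: p_6 = 37·1373787029 + 37107595 = 50867227668, q_6 = 37·35197994 + 950739 = 1303276517 → 50867227668/1303276517
APPEND 28: p_7 = 28·50867227668 + 1373787029 = 1425656161733, q_7 = 28·1303276517 + 35197994 = 36526940470 → 1425656161733/36526940470
APPEND 42: p_8 = 42·1425656161733 + 50867227668 = 59928426020454, q_8 = 42·36526940470 + 1303276517 = 1535434776257 → 59928426020454/1535434776257
APPEND 13: p_9 = 13·59928426020454 + 1425656161733 = 780495194427635, q_9 = 13·1535434776257 + 36526940470 = 19997179031811 → 780495194427635/19997179031811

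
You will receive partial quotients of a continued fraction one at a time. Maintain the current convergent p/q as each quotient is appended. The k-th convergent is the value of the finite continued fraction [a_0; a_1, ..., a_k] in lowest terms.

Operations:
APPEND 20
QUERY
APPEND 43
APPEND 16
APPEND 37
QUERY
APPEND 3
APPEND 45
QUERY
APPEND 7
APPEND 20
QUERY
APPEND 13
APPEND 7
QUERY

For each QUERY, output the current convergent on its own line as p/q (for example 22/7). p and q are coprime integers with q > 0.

20/1
511313/25536
70159388/3503901
9923428408/495595981
916404057693/45767062480

APPEND 20: p_0 = 20·1 + 0 = 20, q_0 = 20·0 + 1 = 1 → 20/1
APPEND 43: p_1 = 43·20 + 1 = 861, q_1 = 43·1 + 0 = 43 → 861/43
APPEND 16: p_2 = 16·861 + 20 = 13796, q_2 = 16·43 + 1 = 689 → 13796/689
APPEND 37: p_3 = 37·13796 + 861 = 511313, q_3 = 37·689 + 43 = 25536 → 511313/25536
APPEND 3: p_4 = 3·511313 + 13796 = 1547735, q_4 = 3·25536 + 689 = 77297 → 1547735/77297
APPEND 45: p_5 = 45·1547735 + 511313 = 70159388, q_5 = 45·77297 + 25536 = 3503901 → 70159388/3503901
APPEND 7: p_6 = 7·70159388 + 1547735 = 492663451, q_6 = 7·3503901 + 77297 = 24604604 → 492663451/24604604
APPEND 20: p_7 = 20·492663451 + 70159388 = 9923428408, q_7 = 20·24604604 + 3503901 = 495595981 → 9923428408/495595981
APPEND 13: p_8 = 13·9923428408 + 492663451 = 129497232755, q_8 = 13·495595981 + 24604604 = 6467352357 → 129497232755/6467352357
APPEND 7: p_9 = 7·129497232755 + 9923428408 = 916404057693, q_9 = 7·6467352357 + 495595981 = 45767062480 → 916404057693/45767062480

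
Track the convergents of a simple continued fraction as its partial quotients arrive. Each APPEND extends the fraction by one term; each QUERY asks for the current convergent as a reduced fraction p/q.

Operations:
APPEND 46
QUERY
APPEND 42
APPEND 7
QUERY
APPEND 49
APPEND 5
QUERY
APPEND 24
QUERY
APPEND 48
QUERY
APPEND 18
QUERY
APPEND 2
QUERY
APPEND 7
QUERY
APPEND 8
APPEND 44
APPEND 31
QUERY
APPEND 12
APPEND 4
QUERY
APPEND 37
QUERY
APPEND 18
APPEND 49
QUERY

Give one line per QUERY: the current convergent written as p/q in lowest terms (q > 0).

46/1
13577/295
3349607/72780
81057774/1761217
3894122759/84611196
70175267436/1524762745
144244657631/3134136686
1079887870853/23463719547
12022746031377518/261229289335587
590664744270885874/12833917557500863
21999256037582654427/477998121694573250
19454285653654757266867/422701203416625722037

APPEND 46: p_0 = 46·1 + 0 = 46, q_0 = 46·0 + 1 = 1 → 46/1
APPEND 42: p_1 = 42·46 + 1 = 1933, q_1 = 42·1 + 0 = 42 → 1933/42
APPEND 7: p_2 = 7·1933 + 46 = 13577, q_2 = 7·42 + 1 = 295 → 13577/295
APPEND 49: p_3 = 49·13577 + 1933 = 667206, q_3 = 49·295 + 42 = 14497 → 667206/14497
APPEND 5: p_4 = 5·667206 + 13577 = 3349607, q_4 = 5·14497 + 295 = 72780 → 3349607/72780
APPEND 24: p_5 = 24·3349607 + 667206 = 81057774, q_5 = 24·72780 + 14497 = 1761217 → 81057774/1761217
APPEND 48: p_6 = 48·81057774 + 3349607 = 3894122759, q_6 = 48·1761217 + 72780 = 84611196 → 3894122759/84611196
APPEND 18: p_7 = 18·3894122759 + 81057774 = 70175267436, q_7 = 18·84611196 + 1761217 = 1524762745 → 70175267436/1524762745
APPEND 2: p_8 = 2·70175267436 + 3894122759 = 144244657631, q_8 = 2·1524762745 + 84611196 = 3134136686 → 144244657631/3134136686
APPEND 7: p_9 = 7·144244657631 + 70175267436 = 1079887870853, q_9 = 7·3134136686 + 1524762745 = 23463719547 → 1079887870853/23463719547
APPEND 8: p_10 = 8·1079887870853 + 144244657631 = 8783347624455, q_10 = 8·23463719547 + 3134136686 = 190843893062 → 8783347624455/190843893062
APPEND 44: p_11 = 44·8783347624455 + 1079887870853 = 387547183346873, q_11 = 44·190843893062 + 23463719547 = 8420595014275 → 387547183346873/8420595014275
APPEND 31: p_12 = 31·387547183346873 + 8783347624455 = 12022746031377518, q_12 = 31·8420595014275 + 190843893062 = 261229289335587 → 12022746031377518/261229289335587
APPEND 12: p_13 = 12·12022746031377518 + 387547183346873 = 144660499559877089, q_13 = 12·261229289335587 + 8420595014275 = 3143172067041319 → 144660499559877089/3143172067041319
APPEND 4: p_14 = 4·144660499559877089 + 12022746031377518 = 590664744270885874, q_14 = 4·3143172067041319 + 261229289335587 = 12833917557500863 → 590664744270885874/12833917557500863
APPEND 37: p_15 = 37·590664744270885874 + 144660499559877089 = 21999256037582654427, q_15 = 37·12833917557500863 + 3143172067041319 = 477998121694573250 → 21999256037582654427/477998121694573250
APPEND 18: p_16 = 18·21999256037582654427 + 590664744270885874 = 396577273420758665560, q_16 = 18·477998121694573250 + 12833917557500863 = 8616800108059819363 → 396577273420758665560/8616800108059819363
APPEND 49: p_17 = 49·396577273420758665560 + 21999256037582654427 = 19454285653654757266867, q_17 = 49·8616800108059819363 + 477998121694573250 = 422701203416625722037 → 19454285653654757266867/422701203416625722037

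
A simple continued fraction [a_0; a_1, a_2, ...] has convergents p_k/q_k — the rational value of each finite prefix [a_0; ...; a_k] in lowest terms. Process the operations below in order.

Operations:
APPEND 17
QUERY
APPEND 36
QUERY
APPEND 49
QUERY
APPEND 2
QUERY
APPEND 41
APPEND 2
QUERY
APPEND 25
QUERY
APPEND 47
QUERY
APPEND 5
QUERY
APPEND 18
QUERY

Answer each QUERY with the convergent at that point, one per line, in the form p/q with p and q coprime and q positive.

17/1
613/36
30054/1765
60721/3566
5099951/299508
130018390/7635671
6115964281/359176045
30709839795/1803515896
558893080591/32822462173

APPEND 17: p_0 = 17·1 + 0 = 17, q_0 = 17·0 + 1 = 1 → 17/1
APPEND 36: p_1 = 36·17 + 1 = 613, q_1 = 36·1 + 0 = 36 → 613/36
APPEND 49: p_2 = 49·613 + 17 = 30054, q_2 = 49·36 + 1 = 1765 → 30054/1765
APPEND 2: p_3 = 2·30054 + 613 = 60721, q_3 = 2·1765 + 36 = 3566 → 60721/3566
APPEND 41: p_4 = 41·60721 + 30054 = 2519615, q_4 = 41·3566 + 1765 = 147971 → 2519615/147971
APPEND 2: p_5 = 2·2519615 + 60721 = 5099951, q_5 = 2·147971 + 3566 = 299508 → 5099951/299508
APPEND 25: p_6 = 25·5099951 + 2519615 = 130018390, q_6 = 25·299508 + 147971 = 7635671 → 130018390/7635671
APPEND 47: p_7 = 47·130018390 + 5099951 = 6115964281, q_7 = 47·7635671 + 299508 = 359176045 → 6115964281/359176045
APPEND 5: p_8 = 5·6115964281 + 130018390 = 30709839795, q_8 = 5·359176045 + 7635671 = 1803515896 → 30709839795/1803515896
APPEND 18: p_9 = 18·30709839795 + 6115964281 = 558893080591, q_9 = 18·1803515896 + 359176045 = 32822462173 → 558893080591/32822462173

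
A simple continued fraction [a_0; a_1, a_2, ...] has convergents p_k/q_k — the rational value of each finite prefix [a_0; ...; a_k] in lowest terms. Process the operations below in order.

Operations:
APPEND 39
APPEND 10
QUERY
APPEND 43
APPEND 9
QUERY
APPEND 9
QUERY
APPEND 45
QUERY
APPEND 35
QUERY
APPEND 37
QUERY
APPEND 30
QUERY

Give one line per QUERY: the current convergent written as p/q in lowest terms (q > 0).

APPEND 39: p_0 = 39·1 + 0 = 39, q_0 = 39·0 + 1 = 1 → 39/1
APPEND 10: p_1 = 10·39 + 1 = 391, q_1 = 10·1 + 0 = 10 → 391/10
APPEND 43: p_2 = 43·391 + 39 = 16852, q_2 = 43·10 + 1 = 431 → 16852/431
APPEND 9: p_3 = 9·16852 + 391 = 152059, q_3 = 9·431 + 10 = 3889 → 152059/3889
APPEND 9: p_4 = 9·152059 + 16852 = 1385383, q_4 = 9·3889 + 431 = 35432 → 1385383/35432
APPEND 45: p_5 = 45·1385383 + 152059 = 62494294, q_5 = 45·35432 + 3889 = 1598329 → 62494294/1598329
APPEND 35: p_6 = 35·62494294 + 1385383 = 2188685673, q_6 = 35·1598329 + 35432 = 55976947 → 2188685673/55976947
APPEND 37: p_7 = 37·2188685673 + 62494294 = 81043864195, q_7 = 37·55976947 + 1598329 = 2072745368 → 81043864195/2072745368
APPEND 30: p_8 = 30·81043864195 + 2188685673 = 2433504611523, q_8 = 30·2072745368 + 55976947 = 62238337987 → 2433504611523/62238337987

391/10
152059/3889
1385383/35432
62494294/1598329
2188685673/55976947
81043864195/2072745368
2433504611523/62238337987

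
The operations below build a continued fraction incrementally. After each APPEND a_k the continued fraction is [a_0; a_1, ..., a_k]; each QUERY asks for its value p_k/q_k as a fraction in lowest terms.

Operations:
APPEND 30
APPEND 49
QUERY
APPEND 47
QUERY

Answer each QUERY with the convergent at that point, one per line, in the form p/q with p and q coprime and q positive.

APPEND 30: p_0 = 30·1 + 0 = 30, q_0 = 30·0 + 1 = 1 → 30/1
APPEND 49: p_1 = 49·30 + 1 = 1471, q_1 = 49·1 + 0 = 49 → 1471/49
APPEND 47: p_2 = 47·1471 + 30 = 69167, q_2 = 47·49 + 1 = 2304 → 69167/2304

1471/49
69167/2304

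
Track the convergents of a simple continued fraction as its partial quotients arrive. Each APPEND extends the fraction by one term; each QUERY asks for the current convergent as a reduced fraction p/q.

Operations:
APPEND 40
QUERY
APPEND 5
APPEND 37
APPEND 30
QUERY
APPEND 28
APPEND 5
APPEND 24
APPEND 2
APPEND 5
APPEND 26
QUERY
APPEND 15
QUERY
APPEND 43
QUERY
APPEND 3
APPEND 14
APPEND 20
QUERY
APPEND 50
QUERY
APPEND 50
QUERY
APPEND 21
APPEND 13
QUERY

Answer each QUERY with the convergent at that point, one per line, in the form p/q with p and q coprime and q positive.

APPEND 40: p_0 = 40·1 + 0 = 40, q_0 = 40·0 + 1 = 1 → 40/1
APPEND 5: p_1 = 5·40 + 1 = 201, q_1 = 5·1 + 0 = 5 → 201/5
APPEND 37: p_2 = 37·201 + 40 = 7477, q_2 = 37·5 + 1 = 186 → 7477/186
APPEND 30: p_3 = 30·7477 + 201 = 224511, q_3 = 30·186 + 5 = 5585 → 224511/5585
APPEND 28: p_4 = 28·224511 + 7477 = 6293785, q_4 = 28·5585 + 186 = 156566 → 6293785/156566
APPEND 5: p_5 = 5·6293785 + 224511 = 31693436, q_5 = 5·156566 + 5585 = 788415 → 31693436/788415
APPEND 24: p_6 = 24·31693436 + 6293785 = 766936249, q_6 = 24·788415 + 156566 = 19078526 → 766936249/19078526
APPEND 2: p_7 = 2·766936249 + 31693436 = 1565565934, q_7 = 2·19078526 + 788415 = 38945467 → 1565565934/38945467
APPEND 5: p_8 = 5·1565565934 + 766936249 = 8594765919, q_8 = 5·38945467 + 19078526 = 213805861 → 8594765919/213805861
APPEND 26: p_9 = 26·8594765919 + 1565565934 = 225029479828, q_9 = 26·213805861 + 38945467 = 5597897853 → 225029479828/5597897853
APPEND 15: p_10 = 15·225029479828 + 8594765919 = 3384036963339, q_10 = 15·5597897853 + 213805861 = 84182273656 → 3384036963339/84182273656
APPEND 43: p_11 = 43·3384036963339 + 225029479828 = 145738618903405, q_11 = 43·84182273656 + 5597897853 = 3625435665061 → 145738618903405/3625435665061
APPEND 3: p_12 = 3·145738618903405 + 3384036963339 = 440599893673554, q_12 = 3·3625435665061 + 84182273656 = 10960489268839 → 440599893673554/10960489268839
APPEND 14: p_13 = 14·440599893673554 + 145738618903405 = 6314137130333161, q_13 = 14·10960489268839 + 3625435665061 = 157072285428807 → 6314137130333161/157072285428807
APPEND 20: p_14 = 20·6314137130333161 + 440599893673554 = 126723342500336774, q_14 = 20·157072285428807 + 10960489268839 = 3152406197844979 → 126723342500336774/3152406197844979
APPEND 50: p_15 = 50·126723342500336774 + 6314137130333161 = 6342481262147171861, q_15 = 50·3152406197844979 + 157072285428807 = 157777382177677757 → 6342481262147171861/157777382177677757
APPEND 50: p_16 = 50·6342481262147171861 + 126723342500336774 = 317250786449858929824, q_16 = 50·157777382177677757 + 3152406197844979 = 7892021515081732829 → 317250786449858929824/7892021515081732829
APPEND 21: p_17 = 21·317250786449858929824 + 6342481262147171861 = 6668608996709184698165, q_17 = 21·7892021515081732829 + 157777382177677757 = 165890229198894067166 → 6668608996709184698165/165890229198894067166
APPEND 13: p_18 = 13·6668608996709184698165 + 317250786449858929824 = 87009167743669260005969, q_18 = 13·165890229198894067166 + 7892021515081732829 = 2164465001100704605987 → 87009167743669260005969/2164465001100704605987

40/1
224511/5585
225029479828/5597897853
3384036963339/84182273656
145738618903405/3625435665061
126723342500336774/3152406197844979
6342481262147171861/157777382177677757
317250786449858929824/7892021515081732829
87009167743669260005969/2164465001100704605987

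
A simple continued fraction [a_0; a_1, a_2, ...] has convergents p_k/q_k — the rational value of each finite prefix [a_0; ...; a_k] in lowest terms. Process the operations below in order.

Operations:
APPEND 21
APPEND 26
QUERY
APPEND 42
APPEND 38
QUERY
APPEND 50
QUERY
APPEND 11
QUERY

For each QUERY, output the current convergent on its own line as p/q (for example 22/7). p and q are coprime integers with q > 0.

APPEND 21: p_0 = 21·1 + 0 = 21, q_0 = 21·0 + 1 = 1 → 21/1
APPEND 26: p_1 = 26·21 + 1 = 547, q_1 = 26·1 + 0 = 26 → 547/26
APPEND 42: p_2 = 42·547 + 21 = 22995, q_2 = 42·26 + 1 = 1093 → 22995/1093
APPEND 38: p_3 = 38·22995 + 547 = 874357, q_3 = 38·1093 + 26 = 41560 → 874357/41560
APPEND 50: p_4 = 50·874357 + 22995 = 43740845, q_4 = 50·41560 + 1093 = 2079093 → 43740845/2079093
APPEND 11: p_5 = 11·43740845 + 874357 = 482023652, q_5 = 11·2079093 + 41560 = 22911583 → 482023652/22911583

547/26
874357/41560
43740845/2079093
482023652/22911583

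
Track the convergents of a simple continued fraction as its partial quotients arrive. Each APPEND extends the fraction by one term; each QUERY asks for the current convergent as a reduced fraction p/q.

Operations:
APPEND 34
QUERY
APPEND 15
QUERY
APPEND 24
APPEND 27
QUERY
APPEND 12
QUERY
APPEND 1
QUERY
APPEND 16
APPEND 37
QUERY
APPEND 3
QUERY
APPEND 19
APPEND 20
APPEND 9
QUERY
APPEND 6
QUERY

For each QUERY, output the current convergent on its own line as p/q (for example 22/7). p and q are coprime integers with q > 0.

34/1
511/15
332557/9762
4002982/117505
4335539/127267
2719084961/79817016
8230626489/241604825
28871354512013/847500316496
176418377463607/5178649677621

APPEND 34: p_0 = 34·1 + 0 = 34, q_0 = 34·0 + 1 = 1 → 34/1
APPEND 15: p_1 = 15·34 + 1 = 511, q_1 = 15·1 + 0 = 15 → 511/15
APPEND 24: p_2 = 24·511 + 34 = 12298, q_2 = 24·15 + 1 = 361 → 12298/361
APPEND 27: p_3 = 27·12298 + 511 = 332557, q_3 = 27·361 + 15 = 9762 → 332557/9762
APPEND 12: p_4 = 12·332557 + 12298 = 4002982, q_4 = 12·9762 + 361 = 117505 → 4002982/117505
APPEND 1: p_5 = 1·4002982 + 332557 = 4335539, q_5 = 1·117505 + 9762 = 127267 → 4335539/127267
APPEND 16: p_6 = 16·4335539 + 4002982 = 73371606, q_6 = 16·127267 + 117505 = 2153777 → 73371606/2153777
APPEND 37: p_7 = 37·73371606 + 4335539 = 2719084961, q_7 = 37·2153777 + 127267 = 79817016 → 2719084961/79817016
APPEND 3: p_8 = 3·2719084961 + 73371606 = 8230626489, q_8 = 3·79817016 + 2153777 = 241604825 → 8230626489/241604825
APPEND 19: p_9 = 19·8230626489 + 2719084961 = 159100988252, q_9 = 19·241604825 + 79817016 = 4670308691 → 159100988252/4670308691
APPEND 20: p_10 = 20·159100988252 + 8230626489 = 3190250391529, q_10 = 20·4670308691 + 241604825 = 93647778645 → 3190250391529/93647778645
APPEND 9: p_11 = 9·3190250391529 + 159100988252 = 28871354512013, q_11 = 9·93647778645 + 4670308691 = 847500316496 → 28871354512013/847500316496
APPEND 6: p_12 = 6·28871354512013 + 3190250391529 = 176418377463607, q_12 = 6·847500316496 + 93647778645 = 5178649677621 → 176418377463607/5178649677621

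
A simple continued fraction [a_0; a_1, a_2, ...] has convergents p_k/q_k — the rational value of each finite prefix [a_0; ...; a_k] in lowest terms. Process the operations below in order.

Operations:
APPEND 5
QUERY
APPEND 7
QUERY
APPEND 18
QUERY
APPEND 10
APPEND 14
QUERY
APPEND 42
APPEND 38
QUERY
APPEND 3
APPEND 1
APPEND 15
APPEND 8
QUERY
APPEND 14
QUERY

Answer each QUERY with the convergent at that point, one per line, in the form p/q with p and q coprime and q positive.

5/1
36/7
653/127
92577/18005
148094977/28802511
75734677516/14729391411
1069677785575/208038157739

APPEND 5: p_0 = 5·1 + 0 = 5, q_0 = 5·0 + 1 = 1 → 5/1
APPEND 7: p_1 = 7·5 + 1 = 36, q_1 = 7·1 + 0 = 7 → 36/7
APPEND 18: p_2 = 18·36 + 5 = 653, q_2 = 18·7 + 1 = 127 → 653/127
APPEND 10: p_3 = 10·653 + 36 = 6566, q_3 = 10·127 + 7 = 1277 → 6566/1277
APPEND 14: p_4 = 14·6566 + 653 = 92577, q_4 = 14·1277 + 127 = 18005 → 92577/18005
APPEND 42: p_5 = 42·92577 + 6566 = 3894800, q_5 = 42·18005 + 1277 = 757487 → 3894800/757487
APPEND 38: p_6 = 38·3894800 + 92577 = 148094977, q_6 = 38·757487 + 18005 = 28802511 → 148094977/28802511
APPEND 3: p_7 = 3·148094977 + 3894800 = 448179731, q_7 = 3·28802511 + 757487 = 87165020 → 448179731/87165020
APPEND 1: p_8 = 1·448179731 + 148094977 = 596274708, q_8 = 1·87165020 + 28802511 = 115967531 → 596274708/115967531
APPEND 15: p_9 = 15·596274708 + 448179731 = 9392300351, q_9 = 15·115967531 + 87165020 = 1826677985 → 9392300351/1826677985
APPEND 8: p_10 = 8·9392300351 + 596274708 = 75734677516, q_10 = 8·1826677985 + 115967531 = 14729391411 → 75734677516/14729391411
APPEND 14: p_11 = 14·75734677516 + 9392300351 = 1069677785575, q_11 = 14·14729391411 + 1826677985 = 208038157739 → 1069677785575/208038157739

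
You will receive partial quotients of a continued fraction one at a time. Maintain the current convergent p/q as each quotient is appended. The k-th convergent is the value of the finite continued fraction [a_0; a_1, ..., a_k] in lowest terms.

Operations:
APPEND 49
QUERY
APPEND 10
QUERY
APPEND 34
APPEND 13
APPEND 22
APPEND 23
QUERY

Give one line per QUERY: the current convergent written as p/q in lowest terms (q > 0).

APPEND 49: p_0 = 49·1 + 0 = 49, q_0 = 49·0 + 1 = 1 → 49/1
APPEND 10: p_1 = 10·49 + 1 = 491, q_1 = 10·1 + 0 = 10 → 491/10
APPEND 34: p_2 = 34·491 + 49 = 16743, q_2 = 34·10 + 1 = 341 → 16743/341
APPEND 13: p_3 = 13·16743 + 491 = 218150, q_3 = 13·341 + 10 = 4443 → 218150/4443
APPEND 22: p_4 = 22·218150 + 16743 = 4816043, q_4 = 22·4443 + 341 = 98087 → 4816043/98087
APPEND 23: p_5 = 23·4816043 + 218150 = 110987139, q_5 = 23·98087 + 4443 = 2260444 → 110987139/2260444

49/1
491/10
110987139/2260444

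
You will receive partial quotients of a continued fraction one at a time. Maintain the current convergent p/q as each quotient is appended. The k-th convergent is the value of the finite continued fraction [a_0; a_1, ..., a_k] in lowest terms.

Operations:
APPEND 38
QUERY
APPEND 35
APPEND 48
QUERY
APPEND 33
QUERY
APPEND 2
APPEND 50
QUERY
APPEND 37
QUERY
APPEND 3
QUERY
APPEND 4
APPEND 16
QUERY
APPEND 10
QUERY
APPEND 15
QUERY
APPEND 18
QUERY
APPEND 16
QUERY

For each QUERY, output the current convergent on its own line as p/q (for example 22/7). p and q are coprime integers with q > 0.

APPEND 38: p_0 = 38·1 + 0 = 38, q_0 = 38·0 + 1 = 1 → 38/1
APPEND 35: p_1 = 35·38 + 1 = 1331, q_1 = 35·1 + 0 = 35 → 1331/35
APPEND 48: p_2 = 48·1331 + 38 = 63926, q_2 = 48·35 + 1 = 1681 → 63926/1681
APPEND 33: p_3 = 33·63926 + 1331 = 2110889, q_3 = 33·1681 + 35 = 55508 → 2110889/55508
APPEND 2: p_4 = 2·2110889 + 63926 = 4285704, q_4 = 2·55508 + 1681 = 112697 → 4285704/112697
APPEND 50: p_5 = 50·4285704 + 2110889 = 216396089, q_5 = 50·112697 + 55508 = 5690358 → 216396089/5690358
APPEND 37: p_6 = 37·216396089 + 4285704 = 8010940997, q_6 = 37·5690358 + 112697 = 210655943 → 8010940997/210655943
APPEND 3: p_7 = 3·8010940997 + 216396089 = 24249219080, q_7 = 3·210655943 + 5690358 = 637658187 → 24249219080/637658187
APPEND 4: p_8 = 4·24249219080 + 8010940997 = 105007817317, q_8 = 4·637658187 + 210655943 = 2761288691 → 105007817317/2761288691
APPEND 16: p_9 = 16·105007817317 + 24249219080 = 1704374296152, q_9 = 16·2761288691 + 637658187 = 44818277243 → 1704374296152/44818277243
APPEND 10: p_10 = 10·1704374296152 + 105007817317 = 17148750778837, q_10 = 10·44818277243 + 2761288691 = 450944061121 → 17148750778837/450944061121
APPEND 15: p_11 = 15·17148750778837 + 1704374296152 = 258935635978707, q_11 = 15·450944061121 + 44818277243 = 6808979194058 → 258935635978707/6808979194058
APPEND 18: p_12 = 18·258935635978707 + 17148750778837 = 4677990198395563, q_12 = 18·6808979194058 + 450944061121 = 123012569554165 → 4677990198395563/123012569554165
APPEND 16: p_13 = 16·4677990198395563 + 258935635978707 = 75106778810307715, q_13 = 16·123012569554165 + 6808979194058 = 1975010092060698 → 75106778810307715/1975010092060698

38/1
63926/1681
2110889/55508
216396089/5690358
8010940997/210655943
24249219080/637658187
1704374296152/44818277243
17148750778837/450944061121
258935635978707/6808979194058
4677990198395563/123012569554165
75106778810307715/1975010092060698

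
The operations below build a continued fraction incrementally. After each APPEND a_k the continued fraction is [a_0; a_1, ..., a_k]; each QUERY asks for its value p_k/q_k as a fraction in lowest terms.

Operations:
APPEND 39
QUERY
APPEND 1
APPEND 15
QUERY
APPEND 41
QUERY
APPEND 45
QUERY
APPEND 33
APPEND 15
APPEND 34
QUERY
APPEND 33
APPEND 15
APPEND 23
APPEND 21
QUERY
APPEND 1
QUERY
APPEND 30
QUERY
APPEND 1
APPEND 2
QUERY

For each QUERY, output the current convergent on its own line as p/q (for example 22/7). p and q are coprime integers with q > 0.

APPEND 39: p_0 = 39·1 + 0 = 39, q_0 = 39·0 + 1 = 1 → 39/1
APPEND 1: p_1 = 1·39 + 1 = 40, q_1 = 1·1 + 0 = 1 → 40/1
APPEND 15: p_2 = 15·40 + 39 = 639, q_2 = 15·1 + 1 = 16 → 639/16
APPEND 41: p_3 = 41·639 + 40 = 26239, q_3 = 41·16 + 1 = 657 → 26239/657
APPEND 45: p_4 = 45·26239 + 639 = 1181394, q_4 = 45·657 + 16 = 29581 → 1181394/29581
APPEND 33: p_5 = 33·1181394 + 26239 = 39012241, q_5 = 33·29581 + 657 = 976830 → 39012241/976830
APPEND 15: p_6 = 15·39012241 + 1181394 = 586365009, q_6 = 15·976830 + 29581 = 14682031 → 586365009/14682031
APPEND 34: p_7 = 34·586365009 + 39012241 = 19975422547, q_7 = 34·14682031 + 976830 = 500165884 → 19975422547/500165884
APPEND 33: p_8 = 33·19975422547 + 586365009 = 659775309060, q_8 = 33·500165884 + 14682031 = 16520156203 → 659775309060/16520156203
APPEND 15: p_9 = 15·659775309060 + 19975422547 = 9916605058447, q_9 = 15·16520156203 + 500165884 = 248302508929 → 9916605058447/248302508929
APPEND 23: p_10 = 23·9916605058447 + 659775309060 = 228741691653341, q_10 = 23·248302508929 + 16520156203 = 5727477861570 → 228741691653341/5727477861570
APPEND 21: p_11 = 21·228741691653341 + 9916605058447 = 4813492129778608, q_11 = 21·5727477861570 + 248302508929 = 120525337601899 → 4813492129778608/120525337601899
APPEND 1: p_12 = 1·4813492129778608 + 228741691653341 = 5042233821431949, q_12 = 1·120525337601899 + 5727477861570 = 126252815463469 → 5042233821431949/126252815463469
APPEND 30: p_13 = 30·5042233821431949 + 4813492129778608 = 156080506772737078, q_13 = 30·126252815463469 + 120525337601899 = 3908109801505969 → 156080506772737078/3908109801505969
APPEND 1: p_14 = 1·156080506772737078 + 5042233821431949 = 161122740594169027, q_14 = 1·3908109801505969 + 126252815463469 = 4034362616969438 → 161122740594169027/4034362616969438
APPEND 2: p_15 = 2·161122740594169027 + 156080506772737078 = 478325987961075132, q_15 = 2·4034362616969438 + 3908109801505969 = 11976835035444845 → 478325987961075132/11976835035444845

39/1
639/16
26239/657
1181394/29581
19975422547/500165884
4813492129778608/120525337601899
5042233821431949/126252815463469
156080506772737078/3908109801505969
478325987961075132/11976835035444845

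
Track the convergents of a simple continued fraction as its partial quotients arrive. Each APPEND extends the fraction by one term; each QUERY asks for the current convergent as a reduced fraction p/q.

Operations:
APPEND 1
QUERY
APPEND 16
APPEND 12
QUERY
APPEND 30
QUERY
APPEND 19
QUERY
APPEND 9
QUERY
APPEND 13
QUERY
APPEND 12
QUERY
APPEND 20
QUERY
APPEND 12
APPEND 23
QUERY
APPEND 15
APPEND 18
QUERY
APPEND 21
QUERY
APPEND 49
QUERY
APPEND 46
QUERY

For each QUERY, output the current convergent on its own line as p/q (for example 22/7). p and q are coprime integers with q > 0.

APPEND 1: p_0 = 1·1 + 0 = 1, q_0 = 1·0 + 1 = 1 → 1/1
APPEND 16: p_1 = 16·1 + 1 = 17, q_1 = 16·1 + 0 = 16 → 17/16
APPEND 12: p_2 = 12·17 + 1 = 205, q_2 = 12·16 + 1 = 193 → 205/193
APPEND 30: p_3 = 30·205 + 17 = 6167, q_3 = 30·193 + 16 = 5806 → 6167/5806
APPEND 19: p_4 = 19·6167 + 205 = 117378, q_4 = 19·5806 + 193 = 110507 → 117378/110507
APPEND 9: p_5 = 9·117378 + 6167 = 1062569, q_5 = 9·110507 + 5806 = 1000369 → 1062569/1000369
APPEND 13: p_6 = 13·1062569 + 117378 = 13930775, q_6 = 13·1000369 + 110507 = 13115304 → 13930775/13115304
APPEND 12: p_7 = 12·13930775 + 1062569 = 168231869, q_7 = 12·13115304 + 1000369 = 158384017 → 168231869/158384017
APPEND 20: p_8 = 20·168231869 + 13930775 = 3378568155, q_8 = 20·158384017 + 13115304 = 3180795644 → 3378568155/3180795644
APPEND 12: p_9 = 12·3378568155 + 168231869 = 40711049729, q_9 = 12·3180795644 + 158384017 = 38327931745 → 40711049729/38327931745
APPEND 23: p_10 = 23·40711049729 + 3378568155 = 939732711922, q_10 = 23·38327931745 + 3180795644 = 884723225779 → 939732711922/884723225779
APPEND 15: p_11 = 15·939732711922 + 40711049729 = 14136701728559, q_11 = 15·884723225779 + 38327931745 = 13309176318430 → 14136701728559/13309176318430
APPEND 18: p_12 = 18·14136701728559 + 939732711922 = 255400363825984, q_12 = 18·13309176318430 + 884723225779 = 240449896957519 → 255400363825984/240449896957519
APPEND 21: p_13 = 21·255400363825984 + 14136701728559 = 5377544342074223, q_13 = 21·240449896957519 + 13309176318430 = 5062757012426329 → 5377544342074223/5062757012426329
APPEND 49: p_14 = 49·5377544342074223 + 255400363825984 = 263755073125462911, q_14 = 49·5062757012426329 + 240449896957519 = 248315543505847640 → 263755073125462911/248315543505847640
APPEND 46: p_15 = 46·263755073125462911 + 5377544342074223 = 12138110908113368129, q_15 = 46·248315543505847640 + 5062757012426329 = 11427577758281417769 → 12138110908113368129/11427577758281417769

1/1
205/193
6167/5806
117378/110507
1062569/1000369
13930775/13115304
168231869/158384017
3378568155/3180795644
939732711922/884723225779
255400363825984/240449896957519
5377544342074223/5062757012426329
263755073125462911/248315543505847640
12138110908113368129/11427577758281417769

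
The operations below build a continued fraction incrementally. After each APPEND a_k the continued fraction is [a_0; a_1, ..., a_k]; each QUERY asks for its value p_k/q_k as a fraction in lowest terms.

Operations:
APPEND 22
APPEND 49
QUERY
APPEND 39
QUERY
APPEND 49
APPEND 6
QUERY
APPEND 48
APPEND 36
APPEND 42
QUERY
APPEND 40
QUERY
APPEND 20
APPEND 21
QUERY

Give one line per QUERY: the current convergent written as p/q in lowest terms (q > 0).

APPEND 22: p_0 = 22·1 + 0 = 22, q_0 = 22·0 + 1 = 1 → 22/1
APPEND 49: p_1 = 49·22 + 1 = 1079, q_1 = 49·1 + 0 = 49 → 1079/49
APPEND 39: p_2 = 39·1079 + 22 = 42103, q_2 = 39·49 + 1 = 1912 → 42103/1912
APPEND 49: p_3 = 49·42103 + 1079 = 2064126, q_3 = 49·1912 + 49 = 93737 → 2064126/93737
APPEND 6: p_4 = 6·2064126 + 42103 = 12426859, q_4 = 6·93737 + 1912 = 564334 → 12426859/564334
APPEND 48: p_5 = 48·12426859 + 2064126 = 598553358, q_5 = 48·564334 + 93737 = 27181769 → 598553358/27181769
APPEND 36: p_6 = 36·598553358 + 12426859 = 21560347747, q_6 = 36·27181769 + 564334 = 979108018 → 21560347747/979108018
APPEND 42: p_7 = 42·21560347747 + 598553358 = 906133158732, q_7 = 42·979108018 + 27181769 = 41149718525 → 906133158732/41149718525
APPEND 40: p_8 = 40·906133158732 + 21560347747 = 36266886697027, q_8 = 40·41149718525 + 979108018 = 1646967849018 → 36266886697027/1646967849018
APPEND 20: p_9 = 20·36266886697027 + 906133158732 = 726243867099272, q_9 = 20·1646967849018 + 41149718525 = 32980506698885 → 726243867099272/32980506698885
APPEND 21: p_10 = 21·726243867099272 + 36266886697027 = 15287388095781739, q_10 = 21·32980506698885 + 1646967849018 = 694237608525603 → 15287388095781739/694237608525603

1079/49
42103/1912
12426859/564334
906133158732/41149718525
36266886697027/1646967849018
15287388095781739/694237608525603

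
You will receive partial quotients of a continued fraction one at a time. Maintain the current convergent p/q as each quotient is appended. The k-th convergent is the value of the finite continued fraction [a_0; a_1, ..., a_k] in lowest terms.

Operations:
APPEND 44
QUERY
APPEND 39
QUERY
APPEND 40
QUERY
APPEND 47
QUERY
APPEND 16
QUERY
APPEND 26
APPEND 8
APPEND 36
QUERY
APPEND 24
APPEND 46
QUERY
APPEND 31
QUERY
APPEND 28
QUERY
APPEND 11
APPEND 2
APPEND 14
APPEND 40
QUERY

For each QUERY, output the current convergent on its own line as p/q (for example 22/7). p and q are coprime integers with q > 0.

APPEND 44: p_0 = 44·1 + 0 = 44, q_0 = 44·0 + 1 = 1 → 44/1
APPEND 39: p_1 = 39·44 + 1 = 1717, q_1 = 39·1 + 0 = 39 → 1717/39
APPEND 40: p_2 = 40·1717 + 44 = 68724, q_2 = 40·39 + 1 = 1561 → 68724/1561
APPEND 47: p_3 = 47·68724 + 1717 = 3231745, q_3 = 47·1561 + 39 = 73406 → 3231745/73406
APPEND 16: p_4 = 16·3231745 + 68724 = 51776644, q_4 = 16·73406 + 1561 = 1176057 → 51776644/1176057
APPEND 26: p_5 = 26·51776644 + 3231745 = 1349424489, q_5 = 26·1176057 + 73406 = 30650888 → 1349424489/30650888
APPEND 8: p_6 = 8·1349424489 + 51776644 = 10847172556, q_6 = 8·30650888 + 1176057 = 246383161 → 10847172556/246383161
APPEND 36: p_7 = 36·10847172556 + 1349424489 = 391847636505, q_7 = 36·246383161 + 30650888 = 8900444684 → 391847636505/8900444684
APPEND 24: p_8 = 24·391847636505 + 10847172556 = 9415190448676, q_8 = 24·8900444684 + 246383161 = 213857055577 → 9415190448676/213857055577
APPEND 46: p_9 = 46·9415190448676 + 391847636505 = 433490608275601, q_9 = 46·213857055577 + 8900444684 = 9846325001226 → 433490608275601/9846325001226
APPEND 31: p_10 = 31·433490608275601 + 9415190448676 = 13447624046992307, q_10 = 31·9846325001226 + 213857055577 = 305449932093583 → 13447624046992307/305449932093583
APPEND 28: p_11 = 28·13447624046992307 + 433490608275601 = 376966963924060197, q_11 = 28·305449932093583 + 9846325001226 = 8562444423621550 → 376966963924060197/8562444423621550
APPEND 11: p_12 = 11·376966963924060197 + 13447624046992307 = 4160084227211654474, q_12 = 11·8562444423621550 + 305449932093583 = 94492338591930633 → 4160084227211654474/94492338591930633
APPEND 2: p_13 = 2·4160084227211654474 + 376966963924060197 = 8697135418347369145, q_13 = 2·94492338591930633 + 8562444423621550 = 197547121607482816 → 8697135418347369145/197547121607482816
APPEND 14: p_14 = 14·8697135418347369145 + 4160084227211654474 = 125919980084074822504, q_14 = 14·197547121607482816 + 94492338591930633 = 2860152041096690057 → 125919980084074822504/2860152041096690057
APPEND 40: p_15 = 40·125919980084074822504 + 8697135418347369145 = 5045496338781340269305, q_15 = 40·2860152041096690057 + 197547121607482816 = 114603628765475085096 → 5045496338781340269305/114603628765475085096

44/1
1717/39
68724/1561
3231745/73406
51776644/1176057
391847636505/8900444684
433490608275601/9846325001226
13447624046992307/305449932093583
376966963924060197/8562444423621550
5045496338781340269305/114603628765475085096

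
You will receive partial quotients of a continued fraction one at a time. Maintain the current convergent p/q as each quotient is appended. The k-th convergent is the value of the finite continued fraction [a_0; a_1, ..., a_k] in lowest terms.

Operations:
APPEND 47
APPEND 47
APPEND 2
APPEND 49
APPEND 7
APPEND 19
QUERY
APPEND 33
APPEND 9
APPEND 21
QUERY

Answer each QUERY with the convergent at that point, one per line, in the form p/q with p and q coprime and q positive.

APPEND 47: p_0 = 47·1 + 0 = 47, q_0 = 47·0 + 1 = 1 → 47/1
APPEND 47: p_1 = 47·47 + 1 = 2210, q_1 = 47·1 + 0 = 47 → 2210/47
APPEND 2: p_2 = 2·2210 + 47 = 4467, q_2 = 2·47 + 1 = 95 → 4467/95
APPEND 49: p_3 = 49·4467 + 2210 = 221093, q_3 = 49·95 + 47 = 4702 → 221093/4702
APPEND 7: p_4 = 7·221093 + 4467 = 1552118, q_4 = 7·4702 + 95 = 33009 → 1552118/33009
APPEND 19: p_5 = 19·1552118 + 221093 = 29711335, q_5 = 19·33009 + 4702 = 631873 → 29711335/631873
APPEND 33: p_6 = 33·29711335 + 1552118 = 982026173, q_6 = 33·631873 + 33009 = 20884818 → 982026173/20884818
APPEND 9: p_7 = 9·982026173 + 29711335 = 8867946892, q_7 = 9·20884818 + 631873 = 188595235 → 8867946892/188595235
APPEND 21: p_8 = 21·8867946892 + 982026173 = 187208910905, q_8 = 21·188595235 + 20884818 = 3981384753 → 187208910905/3981384753

29711335/631873
187208910905/3981384753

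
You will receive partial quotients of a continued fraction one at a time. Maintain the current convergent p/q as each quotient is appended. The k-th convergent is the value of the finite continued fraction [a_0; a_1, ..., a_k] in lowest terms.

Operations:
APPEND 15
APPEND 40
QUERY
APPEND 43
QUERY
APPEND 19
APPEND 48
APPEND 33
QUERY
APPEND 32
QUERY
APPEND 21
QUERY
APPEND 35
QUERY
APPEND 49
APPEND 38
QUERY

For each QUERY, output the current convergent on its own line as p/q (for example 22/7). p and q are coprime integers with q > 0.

APPEND 15: p_0 = 15·1 + 0 = 15, q_0 = 15·0 + 1 = 1 → 15/1
APPEND 40: p_1 = 40·15 + 1 = 601, q_1 = 40·1 + 0 = 40 → 601/40
APPEND 43: p_2 = 43·601 + 15 = 25858, q_2 = 43·40 + 1 = 1721 → 25858/1721
APPEND 19: p_3 = 19·25858 + 601 = 491903, q_3 = 19·1721 + 40 = 32739 → 491903/32739
APPEND 48: p_4 = 48·491903 + 25858 = 23637202, q_4 = 48·32739 + 1721 = 1573193 → 23637202/1573193
APPEND 33: p_5 = 33·23637202 + 491903 = 780519569, q_5 = 33·1573193 + 32739 = 51948108 → 780519569/51948108
APPEND 32: p_6 = 32·780519569 + 23637202 = 25000263410, q_6 = 32·51948108 + 1573193 = 1663912649 → 25000263410/1663912649
APPEND 21: p_7 = 21·25000263410 + 780519569 = 525786051179, q_7 = 21·1663912649 + 51948108 = 34994113737 → 525786051179/34994113737
APPEND 35: p_8 = 35·525786051179 + 25000263410 = 18427512054675, q_8 = 35·34994113737 + 1663912649 = 1226457893444 → 18427512054675/1226457893444
APPEND 49: p_9 = 49·18427512054675 + 525786051179 = 903473876730254, q_9 = 49·1226457893444 + 34994113737 = 60131430892493 → 903473876730254/60131430892493
APPEND 38: p_10 = 38·903473876730254 + 18427512054675 = 34350434827804327, q_10 = 38·60131430892493 + 1226457893444 = 2286220831808178 → 34350434827804327/2286220831808178

601/40
25858/1721
780519569/51948108
25000263410/1663912649
525786051179/34994113737
18427512054675/1226457893444
34350434827804327/2286220831808178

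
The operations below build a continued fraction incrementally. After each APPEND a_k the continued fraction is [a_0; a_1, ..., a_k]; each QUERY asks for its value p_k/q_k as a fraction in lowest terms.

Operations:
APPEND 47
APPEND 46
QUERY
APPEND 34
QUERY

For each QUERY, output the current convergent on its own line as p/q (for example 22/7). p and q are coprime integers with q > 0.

APPEND 47: p_0 = 47·1 + 0 = 47, q_0 = 47·0 + 1 = 1 → 47/1
APPEND 46: p_1 = 46·47 + 1 = 2163, q_1 = 46·1 + 0 = 46 → 2163/46
APPEND 34: p_2 = 34·2163 + 47 = 73589, q_2 = 34·46 + 1 = 1565 → 73589/1565

2163/46
73589/1565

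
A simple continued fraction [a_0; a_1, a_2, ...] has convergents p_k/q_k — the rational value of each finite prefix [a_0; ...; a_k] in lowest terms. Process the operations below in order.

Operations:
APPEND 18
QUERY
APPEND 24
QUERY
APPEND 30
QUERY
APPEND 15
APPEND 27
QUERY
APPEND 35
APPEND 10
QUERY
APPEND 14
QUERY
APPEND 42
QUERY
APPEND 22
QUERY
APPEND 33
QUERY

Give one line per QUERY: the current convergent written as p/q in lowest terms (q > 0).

18/1
433/24
13008/721
5292939/293374
1859777119/103082664
26222328084/1453436225
1103197556647/61147404114
24296568574318/1346696326733
802889960509141/44502126186303

APPEND 18: p_0 = 18·1 + 0 = 18, q_0 = 18·0 + 1 = 1 → 18/1
APPEND 24: p_1 = 24·18 + 1 = 433, q_1 = 24·1 + 0 = 24 → 433/24
APPEND 30: p_2 = 30·433 + 18 = 13008, q_2 = 30·24 + 1 = 721 → 13008/721
APPEND 15: p_3 = 15·13008 + 433 = 195553, q_3 = 15·721 + 24 = 10839 → 195553/10839
APPEND 27: p_4 = 27·195553 + 13008 = 5292939, q_4 = 27·10839 + 721 = 293374 → 5292939/293374
APPEND 35: p_5 = 35·5292939 + 195553 = 185448418, q_5 = 35·293374 + 10839 = 10278929 → 185448418/10278929
APPEND 10: p_6 = 10·185448418 + 5292939 = 1859777119, q_6 = 10·10278929 + 293374 = 103082664 → 1859777119/103082664
APPEND 14: p_7 = 14·1859777119 + 185448418 = 26222328084, q_7 = 14·103082664 + 10278929 = 1453436225 → 26222328084/1453436225
APPEND 42: p_8 = 42·26222328084 + 1859777119 = 1103197556647, q_8 = 42·1453436225 + 103082664 = 61147404114 → 1103197556647/61147404114
APPEND 22: p_9 = 22·1103197556647 + 26222328084 = 24296568574318, q_9 = 22·61147404114 + 1453436225 = 1346696326733 → 24296568574318/1346696326733
APPEND 33: p_10 = 33·24296568574318 + 1103197556647 = 802889960509141, q_10 = 33·1346696326733 + 61147404114 = 44502126186303 → 802889960509141/44502126186303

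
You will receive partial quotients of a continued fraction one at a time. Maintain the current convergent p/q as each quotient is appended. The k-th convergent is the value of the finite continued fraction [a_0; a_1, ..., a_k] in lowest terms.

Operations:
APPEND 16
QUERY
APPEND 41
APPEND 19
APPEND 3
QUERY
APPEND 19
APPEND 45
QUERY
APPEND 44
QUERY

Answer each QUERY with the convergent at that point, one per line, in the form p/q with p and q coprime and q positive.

APPEND 16: p_0 = 16·1 + 0 = 16, q_0 = 16·0 + 1 = 1 → 16/1
APPEND 41: p_1 = 41·16 + 1 = 657, q_1 = 41·1 + 0 = 41 → 657/41
APPEND 19: p_2 = 19·657 + 16 = 12499, q_2 = 19·41 + 1 = 780 → 12499/780
APPEND 3: p_3 = 3·12499 + 657 = 38154, q_3 = 3·780 + 41 = 2381 → 38154/2381
APPEND 19: p_4 = 19·38154 + 12499 = 737425, q_4 = 19·2381 + 780 = 46019 → 737425/46019
APPEND 45: p_5 = 45·737425 + 38154 = 33222279, q_5 = 45·46019 + 2381 = 2073236 → 33222279/2073236
APPEND 44: p_6 = 44·33222279 + 737425 = 1462517701, q_6 = 44·2073236 + 46019 = 91268403 → 1462517701/91268403

16/1
38154/2381
33222279/2073236
1462517701/91268403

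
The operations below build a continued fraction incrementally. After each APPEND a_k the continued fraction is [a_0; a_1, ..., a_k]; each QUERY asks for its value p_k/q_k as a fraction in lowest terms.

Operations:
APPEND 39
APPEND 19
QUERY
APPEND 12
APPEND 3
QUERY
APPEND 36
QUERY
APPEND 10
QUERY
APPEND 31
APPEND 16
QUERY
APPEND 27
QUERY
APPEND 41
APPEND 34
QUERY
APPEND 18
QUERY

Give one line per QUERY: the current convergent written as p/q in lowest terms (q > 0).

742/19
27571/706
1001499/25645
10042561/257156
5007176801/128216852
135506094517/3469852485
189201245862449/4844803589543
3411183182576080/87348856780511

APPEND 39: p_0 = 39·1 + 0 = 39, q_0 = 39·0 + 1 = 1 → 39/1
APPEND 19: p_1 = 19·39 + 1 = 742, q_1 = 19·1 + 0 = 19 → 742/19
APPEND 12: p_2 = 12·742 + 39 = 8943, q_2 = 12·19 + 1 = 229 → 8943/229
APPEND 3: p_3 = 3·8943 + 742 = 27571, q_3 = 3·229 + 19 = 706 → 27571/706
APPEND 36: p_4 = 36·27571 + 8943 = 1001499, q_4 = 36·706 + 229 = 25645 → 1001499/25645
APPEND 10: p_5 = 10·1001499 + 27571 = 10042561, q_5 = 10·25645 + 706 = 257156 → 10042561/257156
APPEND 31: p_6 = 31·10042561 + 1001499 = 312320890, q_6 = 31·257156 + 25645 = 7997481 → 312320890/7997481
APPEND 16: p_7 = 16·312320890 + 10042561 = 5007176801, q_7 = 16·7997481 + 257156 = 128216852 → 5007176801/128216852
APPEND 27: p_8 = 27·5007176801 + 312320890 = 135506094517, q_8 = 27·128216852 + 7997481 = 3469852485 → 135506094517/3469852485
APPEND 41: p_9 = 41·135506094517 + 5007176801 = 5560757051998, q_9 = 41·3469852485 + 128216852 = 142392168737 → 5560757051998/142392168737
APPEND 34: p_10 = 34·5560757051998 + 135506094517 = 189201245862449, q_10 = 34·142392168737 + 3469852485 = 4844803589543 → 189201245862449/4844803589543
APPEND 18: p_11 = 18·189201245862449 + 5560757051998 = 3411183182576080, q_11 = 18·4844803589543 + 142392168737 = 87348856780511 → 3411183182576080/87348856780511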